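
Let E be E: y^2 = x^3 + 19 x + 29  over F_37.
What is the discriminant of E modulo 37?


4 a^3 + 27 b^2 = 4*19^3 + 27*29^2 = 27436 + 22707 = 50143
Delta = -16 * (50143) = -802288
Delta mod 37 = 20

Delta = 20 (mod 37)


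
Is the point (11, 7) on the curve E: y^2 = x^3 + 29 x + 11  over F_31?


Check whether y^2 = x^3 + 29 x + 11 (mod 31) for (x, y) = (11, 7).
LHS: y^2 = 7^2 mod 31 = 18
RHS: x^3 + 29 x + 11 = 11^3 + 29*11 + 11 mod 31 = 18
LHS = RHS

Yes, on the curve


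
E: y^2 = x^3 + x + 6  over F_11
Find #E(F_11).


For each x in F_11, count y with y^2 = x^3 + 1 x + 6 mod 11:
  x = 2: RHS = 5, y in [4, 7]  -> 2 point(s)
  x = 3: RHS = 3, y in [5, 6]  -> 2 point(s)
  x = 5: RHS = 4, y in [2, 9]  -> 2 point(s)
  x = 7: RHS = 4, y in [2, 9]  -> 2 point(s)
  x = 8: RHS = 9, y in [3, 8]  -> 2 point(s)
  x = 10: RHS = 4, y in [2, 9]  -> 2 point(s)
Affine points: 12. Add the point at infinity: total = 13.

#E(F_11) = 13


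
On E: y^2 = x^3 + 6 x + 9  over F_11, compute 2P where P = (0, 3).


Doubling: s = (3 x1^2 + a) / (2 y1)
s = (3*0^2 + 6) / (2*3) mod 11 = 1
x3 = s^2 - 2 x1 mod 11 = 1^2 - 2*0 = 1
y3 = s (x1 - x3) - y1 mod 11 = 1 * (0 - 1) - 3 = 7

2P = (1, 7)


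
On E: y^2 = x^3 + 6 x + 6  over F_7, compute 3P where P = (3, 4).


k = 3 = 11_2 (binary, LSB first: 11)
Double-and-add from P = (3, 4):
  bit 0 = 1: acc = O + (3, 4) = (3, 4)
  bit 1 = 1: acc = (3, 4) + (5, 0) = (3, 3)

3P = (3, 3)


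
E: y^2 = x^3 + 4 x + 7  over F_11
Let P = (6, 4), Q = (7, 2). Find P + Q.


P != Q, so use the chord formula.
s = (y2 - y1) / (x2 - x1) = (9) / (1) mod 11 = 9
x3 = s^2 - x1 - x2 mod 11 = 9^2 - 6 - 7 = 2
y3 = s (x1 - x3) - y1 mod 11 = 9 * (6 - 2) - 4 = 10

P + Q = (2, 10)


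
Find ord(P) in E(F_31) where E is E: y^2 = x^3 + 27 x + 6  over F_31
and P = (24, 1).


Compute successive multiples of P until we hit O:
  1P = (24, 1)
  2P = (19, 0)
  3P = (24, 30)
  4P = O

ord(P) = 4


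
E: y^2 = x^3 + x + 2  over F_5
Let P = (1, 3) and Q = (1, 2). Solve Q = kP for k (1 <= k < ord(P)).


Enumerate multiples of P until we hit Q = (1, 2):
  1P = (1, 3)
  2P = (4, 0)
  3P = (1, 2)
Match found at i = 3.

k = 3


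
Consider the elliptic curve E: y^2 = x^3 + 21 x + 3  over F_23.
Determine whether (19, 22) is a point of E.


Check whether y^2 = x^3 + 21 x + 3 (mod 23) for (x, y) = (19, 22).
LHS: y^2 = 22^2 mod 23 = 1
RHS: x^3 + 21 x + 3 = 19^3 + 21*19 + 3 mod 23 = 16
LHS != RHS

No, not on the curve


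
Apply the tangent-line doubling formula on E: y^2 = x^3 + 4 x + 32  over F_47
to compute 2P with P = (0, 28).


Doubling: s = (3 x1^2 + a) / (2 y1)
s = (3*0^2 + 4) / (2*28) mod 47 = 37
x3 = s^2 - 2 x1 mod 47 = 37^2 - 2*0 = 6
y3 = s (x1 - x3) - y1 mod 47 = 37 * (0 - 6) - 28 = 32

2P = (6, 32)


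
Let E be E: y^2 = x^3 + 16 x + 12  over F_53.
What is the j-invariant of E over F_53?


Delta = -16(4 a^3 + 27 b^2) mod 53 = 8
-1728 * (4 a)^3 = -1728 * (4*16)^3 mod 53 = 20
j = 20 * 8^(-1) mod 53 = 29

j = 29 (mod 53)


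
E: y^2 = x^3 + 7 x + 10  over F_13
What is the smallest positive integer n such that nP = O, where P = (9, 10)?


Compute successive multiples of P until we hit O:
  1P = (9, 10)
  2P = (5, 1)
  3P = (0, 7)
  4P = (7, 8)
  5P = (11, 1)
  6P = (10, 1)
  7P = (10, 12)
  8P = (11, 12)
  ... (continuing to 13P)
  13P = O

ord(P) = 13


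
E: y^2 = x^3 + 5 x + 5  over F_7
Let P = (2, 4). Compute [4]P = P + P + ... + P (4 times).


k = 4 = 100_2 (binary, LSB first: 001)
Double-and-add from P = (2, 4):
  bit 0 = 0: acc unchanged = O
  bit 1 = 0: acc unchanged = O
  bit 2 = 1: acc = O + (1, 5) = (1, 5)

4P = (1, 5)


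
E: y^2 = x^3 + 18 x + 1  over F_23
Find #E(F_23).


For each x in F_23, count y with y^2 = x^3 + 18 x + 1 mod 23:
  x = 0: RHS = 1, y in [1, 22]  -> 2 point(s)
  x = 3: RHS = 13, y in [6, 17]  -> 2 point(s)
  x = 5: RHS = 9, y in [3, 20]  -> 2 point(s)
  x = 6: RHS = 3, y in [7, 16]  -> 2 point(s)
  x = 8: RHS = 13, y in [6, 17]  -> 2 point(s)
  x = 9: RHS = 18, y in [8, 15]  -> 2 point(s)
  x = 10: RHS = 8, y in [10, 13]  -> 2 point(s)
  x = 11: RHS = 12, y in [9, 14]  -> 2 point(s)
  x = 12: RHS = 13, y in [6, 17]  -> 2 point(s)
  x = 15: RHS = 12, y in [9, 14]  -> 2 point(s)
  x = 18: RHS = 16, y in [4, 19]  -> 2 point(s)
  x = 19: RHS = 3, y in [7, 16]  -> 2 point(s)
  x = 20: RHS = 12, y in [9, 14]  -> 2 point(s)
  x = 21: RHS = 3, y in [7, 16]  -> 2 point(s)
Affine points: 28. Add the point at infinity: total = 29.

#E(F_23) = 29


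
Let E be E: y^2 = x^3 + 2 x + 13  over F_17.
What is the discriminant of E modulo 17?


4 a^3 + 27 b^2 = 4*2^3 + 27*13^2 = 32 + 4563 = 4595
Delta = -16 * (4595) = -73520
Delta mod 17 = 5

Delta = 5 (mod 17)


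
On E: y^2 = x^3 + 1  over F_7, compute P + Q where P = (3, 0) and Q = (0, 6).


P != Q, so use the chord formula.
s = (y2 - y1) / (x2 - x1) = (6) / (4) mod 7 = 5
x3 = s^2 - x1 - x2 mod 7 = 5^2 - 3 - 0 = 1
y3 = s (x1 - x3) - y1 mod 7 = 5 * (3 - 1) - 0 = 3

P + Q = (1, 3)


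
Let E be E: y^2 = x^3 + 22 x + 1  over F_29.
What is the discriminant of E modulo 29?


4 a^3 + 27 b^2 = 4*22^3 + 27*1^2 = 42592 + 27 = 42619
Delta = -16 * (42619) = -681904
Delta mod 29 = 2

Delta = 2 (mod 29)


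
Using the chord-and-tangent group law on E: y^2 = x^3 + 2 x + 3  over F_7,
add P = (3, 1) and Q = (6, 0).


P != Q, so use the chord formula.
s = (y2 - y1) / (x2 - x1) = (6) / (3) mod 7 = 2
x3 = s^2 - x1 - x2 mod 7 = 2^2 - 3 - 6 = 2
y3 = s (x1 - x3) - y1 mod 7 = 2 * (3 - 2) - 1 = 1

P + Q = (2, 1)


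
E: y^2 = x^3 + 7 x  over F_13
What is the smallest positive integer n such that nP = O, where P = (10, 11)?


Compute successive multiples of P until we hit O:
  1P = (10, 11)
  2P = (10, 2)
  3P = O

ord(P) = 3


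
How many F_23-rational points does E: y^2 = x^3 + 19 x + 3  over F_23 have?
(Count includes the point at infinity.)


For each x in F_23, count y with y^2 = x^3 + 19 x + 3 mod 23:
  x = 0: RHS = 3, y in [7, 16]  -> 2 point(s)
  x = 1: RHS = 0, y in [0]  -> 1 point(s)
  x = 2: RHS = 3, y in [7, 16]  -> 2 point(s)
  x = 3: RHS = 18, y in [8, 15]  -> 2 point(s)
  x = 5: RHS = 16, y in [4, 19]  -> 2 point(s)
  x = 8: RHS = 0, y in [0]  -> 1 point(s)
  x = 9: RHS = 6, y in [11, 12]  -> 2 point(s)
  x = 11: RHS = 2, y in [5, 18]  -> 2 point(s)
  x = 12: RHS = 4, y in [2, 21]  -> 2 point(s)
  x = 13: RHS = 9, y in [3, 20]  -> 2 point(s)
  x = 14: RHS = 0, y in [0]  -> 1 point(s)
  x = 15: RHS = 6, y in [11, 12]  -> 2 point(s)
  x = 17: RHS = 18, y in [8, 15]  -> 2 point(s)
  x = 18: RHS = 13, y in [6, 17]  -> 2 point(s)
  x = 19: RHS = 1, y in [1, 22]  -> 2 point(s)
  x = 21: RHS = 3, y in [7, 16]  -> 2 point(s)
  x = 22: RHS = 6, y in [11, 12]  -> 2 point(s)
Affine points: 31. Add the point at infinity: total = 32.

#E(F_23) = 32


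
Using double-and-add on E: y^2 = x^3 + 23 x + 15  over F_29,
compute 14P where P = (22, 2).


k = 14 = 1110_2 (binary, LSB first: 0111)
Double-and-add from P = (22, 2):
  bit 0 = 0: acc unchanged = O
  bit 1 = 1: acc = O + (15, 20) = (15, 20)
  bit 2 = 1: acc = (15, 20) + (23, 26) = (26, 8)
  bit 3 = 1: acc = (26, 8) + (11, 2) = (20, 6)

14P = (20, 6)


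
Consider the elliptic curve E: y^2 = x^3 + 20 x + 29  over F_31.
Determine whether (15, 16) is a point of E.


Check whether y^2 = x^3 + 20 x + 29 (mod 31) for (x, y) = (15, 16).
LHS: y^2 = 16^2 mod 31 = 8
RHS: x^3 + 20 x + 29 = 15^3 + 20*15 + 29 mod 31 = 15
LHS != RHS

No, not on the curve


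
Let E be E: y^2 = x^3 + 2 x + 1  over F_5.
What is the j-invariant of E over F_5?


Delta = -16(4 a^3 + 27 b^2) mod 5 = 1
-1728 * (4 a)^3 = -1728 * (4*2)^3 mod 5 = 4
j = 4 * 1^(-1) mod 5 = 4

j = 4 (mod 5)


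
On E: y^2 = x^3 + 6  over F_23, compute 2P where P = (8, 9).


Doubling: s = (3 x1^2 + a) / (2 y1)
s = (3*8^2 + 0) / (2*9) mod 23 = 3
x3 = s^2 - 2 x1 mod 23 = 3^2 - 2*8 = 16
y3 = s (x1 - x3) - y1 mod 23 = 3 * (8 - 16) - 9 = 13

2P = (16, 13)


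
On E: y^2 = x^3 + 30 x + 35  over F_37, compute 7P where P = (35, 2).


k = 7 = 111_2 (binary, LSB first: 111)
Double-and-add from P = (35, 2):
  bit 0 = 1: acc = O + (35, 2) = (35, 2)
  bit 1 = 1: acc = (35, 2) + (31, 3) = (15, 30)
  bit 2 = 1: acc = (15, 30) + (23, 33) = (24, 36)

7P = (24, 36)


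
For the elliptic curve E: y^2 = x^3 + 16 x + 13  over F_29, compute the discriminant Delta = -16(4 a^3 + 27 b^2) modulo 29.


4 a^3 + 27 b^2 = 4*16^3 + 27*13^2 = 16384 + 4563 = 20947
Delta = -16 * (20947) = -335152
Delta mod 29 = 1

Delta = 1 (mod 29)


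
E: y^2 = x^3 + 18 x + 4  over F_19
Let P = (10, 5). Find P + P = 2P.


Doubling: s = (3 x1^2 + a) / (2 y1)
s = (3*10^2 + 18) / (2*5) mod 19 = 9
x3 = s^2 - 2 x1 mod 19 = 9^2 - 2*10 = 4
y3 = s (x1 - x3) - y1 mod 19 = 9 * (10 - 4) - 5 = 11

2P = (4, 11)


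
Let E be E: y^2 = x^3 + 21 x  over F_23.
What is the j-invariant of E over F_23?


Delta = -16(4 a^3 + 27 b^2) mod 23 = 6
-1728 * (4 a)^3 = -1728 * (4*21)^3 mod 23 = 18
j = 18 * 6^(-1) mod 23 = 3

j = 3 (mod 23)


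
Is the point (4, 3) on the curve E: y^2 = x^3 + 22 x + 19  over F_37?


Check whether y^2 = x^3 + 22 x + 19 (mod 37) for (x, y) = (4, 3).
LHS: y^2 = 3^2 mod 37 = 9
RHS: x^3 + 22 x + 19 = 4^3 + 22*4 + 19 mod 37 = 23
LHS != RHS

No, not on the curve


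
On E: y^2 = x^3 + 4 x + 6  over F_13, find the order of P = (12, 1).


Compute successive multiples of P until we hit O:
  1P = (12, 1)
  2P = (11, 9)
  3P = (2, 10)
  4P = (8, 11)
  5P = (9, 11)
  6P = (6, 5)
  7P = (7, 0)
  8P = (6, 8)
  ... (continuing to 14P)
  14P = O

ord(P) = 14


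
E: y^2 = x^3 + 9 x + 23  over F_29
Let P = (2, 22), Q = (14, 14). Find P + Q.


P != Q, so use the chord formula.
s = (y2 - y1) / (x2 - x1) = (21) / (12) mod 29 = 9
x3 = s^2 - x1 - x2 mod 29 = 9^2 - 2 - 14 = 7
y3 = s (x1 - x3) - y1 mod 29 = 9 * (2 - 7) - 22 = 20

P + Q = (7, 20)


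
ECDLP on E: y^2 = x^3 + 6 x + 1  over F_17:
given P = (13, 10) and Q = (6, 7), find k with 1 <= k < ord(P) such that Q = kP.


Enumerate multiples of P until we hit Q = (6, 7):
  1P = (13, 10)
  2P = (9, 11)
  3P = (11, 15)
  4P = (12, 13)
  5P = (1, 5)
  6P = (4, 15)
  7P = (15, 10)
  8P = (6, 7)
Match found at i = 8.

k = 8


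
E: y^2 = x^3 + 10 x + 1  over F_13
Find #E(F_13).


For each x in F_13, count y with y^2 = x^3 + 10 x + 1 mod 13:
  x = 0: RHS = 1, y in [1, 12]  -> 2 point(s)
  x = 1: RHS = 12, y in [5, 8]  -> 2 point(s)
  x = 2: RHS = 3, y in [4, 9]  -> 2 point(s)
  x = 4: RHS = 1, y in [1, 12]  -> 2 point(s)
  x = 6: RHS = 4, y in [2, 11]  -> 2 point(s)
  x = 9: RHS = 1, y in [1, 12]  -> 2 point(s)
  x = 10: RHS = 9, y in [3, 10]  -> 2 point(s)
  x = 11: RHS = 12, y in [5, 8]  -> 2 point(s)
  x = 12: RHS = 3, y in [4, 9]  -> 2 point(s)
Affine points: 18. Add the point at infinity: total = 19.

#E(F_13) = 19


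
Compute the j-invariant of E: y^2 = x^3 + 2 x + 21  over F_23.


Delta = -16(4 a^3 + 27 b^2) mod 23 = 14
-1728 * (4 a)^3 = -1728 * (4*2)^3 mod 23 = 5
j = 5 * 14^(-1) mod 23 = 2

j = 2 (mod 23)


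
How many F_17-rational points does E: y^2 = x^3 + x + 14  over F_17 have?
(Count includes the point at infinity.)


For each x in F_17, count y with y^2 = x^3 + 1 x + 14 mod 17:
  x = 1: RHS = 16, y in [4, 13]  -> 2 point(s)
  x = 5: RHS = 8, y in [5, 12]  -> 2 point(s)
  x = 6: RHS = 15, y in [7, 10]  -> 2 point(s)
  x = 9: RHS = 4, y in [2, 15]  -> 2 point(s)
  x = 10: RHS = 4, y in [2, 15]  -> 2 point(s)
  x = 11: RHS = 13, y in [8, 9]  -> 2 point(s)
  x = 14: RHS = 1, y in [1, 16]  -> 2 point(s)
  x = 15: RHS = 4, y in [2, 15]  -> 2 point(s)
Affine points: 16. Add the point at infinity: total = 17.

#E(F_17) = 17


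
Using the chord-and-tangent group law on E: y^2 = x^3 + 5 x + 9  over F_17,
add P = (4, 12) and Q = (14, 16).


P != Q, so use the chord formula.
s = (y2 - y1) / (x2 - x1) = (4) / (10) mod 17 = 14
x3 = s^2 - x1 - x2 mod 17 = 14^2 - 4 - 14 = 8
y3 = s (x1 - x3) - y1 mod 17 = 14 * (4 - 8) - 12 = 0

P + Q = (8, 0)


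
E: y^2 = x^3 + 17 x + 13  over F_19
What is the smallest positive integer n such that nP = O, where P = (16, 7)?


Compute successive multiples of P until we hit O:
  1P = (16, 7)
  2P = (12, 11)
  3P = (11, 7)
  4P = (11, 12)
  5P = (12, 8)
  6P = (16, 12)
  7P = O

ord(P) = 7


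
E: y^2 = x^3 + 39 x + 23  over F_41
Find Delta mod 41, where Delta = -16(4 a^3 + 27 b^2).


4 a^3 + 27 b^2 = 4*39^3 + 27*23^2 = 237276 + 14283 = 251559
Delta = -16 * (251559) = -4024944
Delta mod 41 = 26

Delta = 26 (mod 41)


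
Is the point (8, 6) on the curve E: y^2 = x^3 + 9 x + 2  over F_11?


Check whether y^2 = x^3 + 9 x + 2 (mod 11) for (x, y) = (8, 6).
LHS: y^2 = 6^2 mod 11 = 3
RHS: x^3 + 9 x + 2 = 8^3 + 9*8 + 2 mod 11 = 3
LHS = RHS

Yes, on the curve


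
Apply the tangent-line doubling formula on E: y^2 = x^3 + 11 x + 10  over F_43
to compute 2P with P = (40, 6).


Doubling: s = (3 x1^2 + a) / (2 y1)
s = (3*40^2 + 11) / (2*6) mod 43 = 39
x3 = s^2 - 2 x1 mod 43 = 39^2 - 2*40 = 22
y3 = s (x1 - x3) - y1 mod 43 = 39 * (40 - 22) - 6 = 8

2P = (22, 8)


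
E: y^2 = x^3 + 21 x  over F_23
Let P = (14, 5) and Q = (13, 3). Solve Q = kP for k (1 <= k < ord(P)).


Enumerate multiples of P until we hit Q = (13, 3):
  1P = (14, 5)
  2P = (13, 3)
Match found at i = 2.

k = 2


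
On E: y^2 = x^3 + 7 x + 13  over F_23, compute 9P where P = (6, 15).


k = 9 = 1001_2 (binary, LSB first: 1001)
Double-and-add from P = (6, 15):
  bit 0 = 1: acc = O + (6, 15) = (6, 15)
  bit 1 = 0: acc unchanged = (6, 15)
  bit 2 = 0: acc unchanged = (6, 15)
  bit 3 = 1: acc = (6, 15) + (11, 15) = (6, 8)

9P = (6, 8)


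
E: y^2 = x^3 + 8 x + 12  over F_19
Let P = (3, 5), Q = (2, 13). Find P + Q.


P != Q, so use the chord formula.
s = (y2 - y1) / (x2 - x1) = (8) / (18) mod 19 = 11
x3 = s^2 - x1 - x2 mod 19 = 11^2 - 3 - 2 = 2
y3 = s (x1 - x3) - y1 mod 19 = 11 * (3 - 2) - 5 = 6

P + Q = (2, 6)


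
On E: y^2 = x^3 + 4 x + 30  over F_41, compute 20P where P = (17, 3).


k = 20 = 10100_2 (binary, LSB first: 00101)
Double-and-add from P = (17, 3):
  bit 0 = 0: acc unchanged = O
  bit 1 = 0: acc unchanged = O
  bit 2 = 1: acc = O + (10, 2) = (10, 2)
  bit 3 = 0: acc unchanged = (10, 2)
  bit 4 = 1: acc = (10, 2) + (40, 36) = (28, 35)

20P = (28, 35)


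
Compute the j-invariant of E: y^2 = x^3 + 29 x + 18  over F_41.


Delta = -16(4 a^3 + 27 b^2) mod 41 = 21
-1728 * (4 a)^3 = -1728 * (4*29)^3 mod 41 = 8
j = 8 * 21^(-1) mod 41 = 16

j = 16 (mod 41)


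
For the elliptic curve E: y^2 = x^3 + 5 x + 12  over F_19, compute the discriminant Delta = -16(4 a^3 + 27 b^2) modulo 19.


4 a^3 + 27 b^2 = 4*5^3 + 27*12^2 = 500 + 3888 = 4388
Delta = -16 * (4388) = -70208
Delta mod 19 = 16

Delta = 16 (mod 19)


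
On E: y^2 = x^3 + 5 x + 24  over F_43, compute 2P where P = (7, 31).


Doubling: s = (3 x1^2 + a) / (2 y1)
s = (3*7^2 + 5) / (2*31) mod 43 = 8
x3 = s^2 - 2 x1 mod 43 = 8^2 - 2*7 = 7
y3 = s (x1 - x3) - y1 mod 43 = 8 * (7 - 7) - 31 = 12

2P = (7, 12)


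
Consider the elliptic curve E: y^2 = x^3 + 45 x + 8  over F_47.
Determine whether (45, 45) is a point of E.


Check whether y^2 = x^3 + 45 x + 8 (mod 47) for (x, y) = (45, 45).
LHS: y^2 = 45^2 mod 47 = 4
RHS: x^3 + 45 x + 8 = 45^3 + 45*45 + 8 mod 47 = 4
LHS = RHS

Yes, on the curve


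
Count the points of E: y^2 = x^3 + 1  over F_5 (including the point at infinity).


For each x in F_5, count y with y^2 = x^3 + 0 x + 1 mod 5:
  x = 0: RHS = 1, y in [1, 4]  -> 2 point(s)
  x = 2: RHS = 4, y in [2, 3]  -> 2 point(s)
  x = 4: RHS = 0, y in [0]  -> 1 point(s)
Affine points: 5. Add the point at infinity: total = 6.

#E(F_5) = 6


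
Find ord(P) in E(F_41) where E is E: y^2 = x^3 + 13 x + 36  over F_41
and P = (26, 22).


Compute successive multiples of P until we hit O:
  1P = (26, 22)
  2P = (39, 17)
  3P = (22, 8)
  4P = (36, 25)
  5P = (0, 35)
  6P = (5, 29)
  7P = (1, 38)
  8P = (15, 30)
  ... (continuing to 41P)
  41P = O

ord(P) = 41


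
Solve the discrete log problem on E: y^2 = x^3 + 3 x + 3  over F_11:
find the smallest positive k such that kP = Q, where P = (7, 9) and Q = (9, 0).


Enumerate multiples of P until we hit Q = (9, 0):
  1P = (7, 9)
  2P = (9, 0)
Match found at i = 2.

k = 2


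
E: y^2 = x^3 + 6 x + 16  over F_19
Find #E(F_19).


For each x in F_19, count y with y^2 = x^3 + 6 x + 16 mod 19:
  x = 0: RHS = 16, y in [4, 15]  -> 2 point(s)
  x = 1: RHS = 4, y in [2, 17]  -> 2 point(s)
  x = 2: RHS = 17, y in [6, 13]  -> 2 point(s)
  x = 3: RHS = 4, y in [2, 17]  -> 2 point(s)
  x = 4: RHS = 9, y in [3, 16]  -> 2 point(s)
  x = 5: RHS = 0, y in [0]  -> 1 point(s)
  x = 8: RHS = 6, y in [5, 14]  -> 2 point(s)
  x = 9: RHS = 1, y in [1, 18]  -> 2 point(s)
  x = 11: RHS = 7, y in [8, 11]  -> 2 point(s)
  x = 12: RHS = 11, y in [7, 12]  -> 2 point(s)
  x = 13: RHS = 11, y in [7, 12]  -> 2 point(s)
  x = 15: RHS = 4, y in [2, 17]  -> 2 point(s)
  x = 16: RHS = 9, y in [3, 16]  -> 2 point(s)
  x = 18: RHS = 9, y in [3, 16]  -> 2 point(s)
Affine points: 27. Add the point at infinity: total = 28.

#E(F_19) = 28


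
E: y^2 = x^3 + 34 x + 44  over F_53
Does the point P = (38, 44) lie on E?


Check whether y^2 = x^3 + 34 x + 44 (mod 53) for (x, y) = (38, 44).
LHS: y^2 = 44^2 mod 53 = 28
RHS: x^3 + 34 x + 44 = 38^3 + 34*38 + 44 mod 53 = 28
LHS = RHS

Yes, on the curve


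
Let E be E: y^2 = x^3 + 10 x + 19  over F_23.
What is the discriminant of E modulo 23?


4 a^3 + 27 b^2 = 4*10^3 + 27*19^2 = 4000 + 9747 = 13747
Delta = -16 * (13747) = -219952
Delta mod 23 = 20

Delta = 20 (mod 23)


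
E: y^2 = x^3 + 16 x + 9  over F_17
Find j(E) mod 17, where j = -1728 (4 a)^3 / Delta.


Delta = -16(4 a^3 + 27 b^2) mod 17 = 7
-1728 * (4 a)^3 = -1728 * (4*16)^3 mod 17 = 7
j = 7 * 7^(-1) mod 17 = 1

j = 1 (mod 17)


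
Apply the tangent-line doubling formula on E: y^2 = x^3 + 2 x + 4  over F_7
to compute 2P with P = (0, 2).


Doubling: s = (3 x1^2 + a) / (2 y1)
s = (3*0^2 + 2) / (2*2) mod 7 = 4
x3 = s^2 - 2 x1 mod 7 = 4^2 - 2*0 = 2
y3 = s (x1 - x3) - y1 mod 7 = 4 * (0 - 2) - 2 = 4

2P = (2, 4)


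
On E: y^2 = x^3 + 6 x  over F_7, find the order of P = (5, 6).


Compute successive multiples of P until we hit O:
  1P = (5, 6)
  2P = (1, 0)
  3P = (5, 1)
  4P = O

ord(P) = 4


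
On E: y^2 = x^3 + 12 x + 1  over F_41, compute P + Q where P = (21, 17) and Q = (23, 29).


P != Q, so use the chord formula.
s = (y2 - y1) / (x2 - x1) = (12) / (2) mod 41 = 6
x3 = s^2 - x1 - x2 mod 41 = 6^2 - 21 - 23 = 33
y3 = s (x1 - x3) - y1 mod 41 = 6 * (21 - 33) - 17 = 34

P + Q = (33, 34)


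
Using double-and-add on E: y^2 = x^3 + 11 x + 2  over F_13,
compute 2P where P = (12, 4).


k = 2 = 10_2 (binary, LSB first: 01)
Double-and-add from P = (12, 4):
  bit 0 = 0: acc unchanged = O
  bit 1 = 1: acc = O + (1, 12) = (1, 12)

2P = (1, 12)


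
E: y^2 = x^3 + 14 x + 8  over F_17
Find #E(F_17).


For each x in F_17, count y with y^2 = x^3 + 14 x + 8 mod 17:
  x = 0: RHS = 8, y in [5, 12]  -> 2 point(s)
  x = 3: RHS = 9, y in [3, 14]  -> 2 point(s)
  x = 4: RHS = 9, y in [3, 14]  -> 2 point(s)
  x = 5: RHS = 16, y in [4, 13]  -> 2 point(s)
  x = 6: RHS = 2, y in [6, 11]  -> 2 point(s)
  x = 9: RHS = 13, y in [8, 9]  -> 2 point(s)
  x = 10: RHS = 9, y in [3, 14]  -> 2 point(s)
  x = 12: RHS = 0, y in [0]  -> 1 point(s)
Affine points: 15. Add the point at infinity: total = 16.

#E(F_17) = 16


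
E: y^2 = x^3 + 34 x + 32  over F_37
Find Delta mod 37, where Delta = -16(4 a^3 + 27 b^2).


4 a^3 + 27 b^2 = 4*34^3 + 27*32^2 = 157216 + 27648 = 184864
Delta = -16 * (184864) = -2957824
Delta mod 37 = 30

Delta = 30 (mod 37)


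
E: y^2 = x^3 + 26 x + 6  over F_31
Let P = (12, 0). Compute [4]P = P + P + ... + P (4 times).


k = 4 = 100_2 (binary, LSB first: 001)
Double-and-add from P = (12, 0):
  bit 0 = 0: acc unchanged = O
  bit 1 = 0: acc unchanged = O
  bit 2 = 1: acc = O + O = O

4P = O


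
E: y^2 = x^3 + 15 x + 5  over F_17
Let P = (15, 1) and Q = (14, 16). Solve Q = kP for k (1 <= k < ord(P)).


Enumerate multiples of P until we hit Q = (14, 16):
  1P = (15, 1)
  2P = (12, 14)
  3P = (5, 1)
  4P = (14, 16)
Match found at i = 4.

k = 4


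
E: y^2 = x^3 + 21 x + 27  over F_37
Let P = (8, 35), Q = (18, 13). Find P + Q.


P != Q, so use the chord formula.
s = (y2 - y1) / (x2 - x1) = (15) / (10) mod 37 = 20
x3 = s^2 - x1 - x2 mod 37 = 20^2 - 8 - 18 = 4
y3 = s (x1 - x3) - y1 mod 37 = 20 * (8 - 4) - 35 = 8

P + Q = (4, 8)


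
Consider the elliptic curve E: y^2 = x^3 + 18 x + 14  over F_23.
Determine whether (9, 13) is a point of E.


Check whether y^2 = x^3 + 18 x + 14 (mod 23) for (x, y) = (9, 13).
LHS: y^2 = 13^2 mod 23 = 8
RHS: x^3 + 18 x + 14 = 9^3 + 18*9 + 14 mod 23 = 8
LHS = RHS

Yes, on the curve


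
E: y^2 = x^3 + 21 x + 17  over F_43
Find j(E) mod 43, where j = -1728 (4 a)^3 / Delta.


Delta = -16(4 a^3 + 27 b^2) mod 43 = 32
-1728 * (4 a)^3 = -1728 * (4*21)^3 mod 43 = 21
j = 21 * 32^(-1) mod 43 = 2

j = 2 (mod 43)


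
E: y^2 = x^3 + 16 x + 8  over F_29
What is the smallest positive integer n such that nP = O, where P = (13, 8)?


Compute successive multiples of P until we hit O:
  1P = (13, 8)
  2P = (26, 22)
  3P = (3, 5)
  4P = (7, 17)
  5P = (4, 22)
  6P = (18, 3)
  7P = (28, 7)
  8P = (21, 8)
  ... (continuing to 29P)
  29P = O

ord(P) = 29


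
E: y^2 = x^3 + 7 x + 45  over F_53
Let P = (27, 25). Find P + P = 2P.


Doubling: s = (3 x1^2 + a) / (2 y1)
s = (3*27^2 + 7) / (2*25) mod 53 = 46
x3 = s^2 - 2 x1 mod 53 = 46^2 - 2*27 = 48
y3 = s (x1 - x3) - y1 mod 53 = 46 * (27 - 48) - 25 = 16

2P = (48, 16)


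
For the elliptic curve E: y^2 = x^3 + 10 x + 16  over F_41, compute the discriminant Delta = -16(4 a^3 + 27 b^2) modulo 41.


4 a^3 + 27 b^2 = 4*10^3 + 27*16^2 = 4000 + 6912 = 10912
Delta = -16 * (10912) = -174592
Delta mod 41 = 27

Delta = 27 (mod 41)


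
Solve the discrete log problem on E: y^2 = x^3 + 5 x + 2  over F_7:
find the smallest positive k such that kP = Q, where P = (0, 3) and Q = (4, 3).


Enumerate multiples of P until we hit Q = (4, 3):
  1P = (0, 3)
  2P = (4, 3)
Match found at i = 2.

k = 2


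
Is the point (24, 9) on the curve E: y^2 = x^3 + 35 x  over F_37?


Check whether y^2 = x^3 + 35 x + 0 (mod 37) for (x, y) = (24, 9).
LHS: y^2 = 9^2 mod 37 = 7
RHS: x^3 + 35 x + 0 = 24^3 + 35*24 + 0 mod 37 = 12
LHS != RHS

No, not on the curve


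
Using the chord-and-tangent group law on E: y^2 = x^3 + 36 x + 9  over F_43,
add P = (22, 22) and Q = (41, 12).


P != Q, so use the chord formula.
s = (y2 - y1) / (x2 - x1) = (33) / (19) mod 43 = 4
x3 = s^2 - x1 - x2 mod 43 = 4^2 - 22 - 41 = 39
y3 = s (x1 - x3) - y1 mod 43 = 4 * (22 - 39) - 22 = 39

P + Q = (39, 39)


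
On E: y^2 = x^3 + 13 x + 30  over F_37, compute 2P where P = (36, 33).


Doubling: s = (3 x1^2 + a) / (2 y1)
s = (3*36^2 + 13) / (2*33) mod 37 = 35
x3 = s^2 - 2 x1 mod 37 = 35^2 - 2*36 = 6
y3 = s (x1 - x3) - y1 mod 37 = 35 * (36 - 6) - 33 = 18

2P = (6, 18)


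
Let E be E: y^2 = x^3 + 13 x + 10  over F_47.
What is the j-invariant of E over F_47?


Delta = -16(4 a^3 + 27 b^2) mod 47 = 9
-1728 * (4 a)^3 = -1728 * (4*13)^3 mod 47 = 12
j = 12 * 9^(-1) mod 47 = 17

j = 17 (mod 47)


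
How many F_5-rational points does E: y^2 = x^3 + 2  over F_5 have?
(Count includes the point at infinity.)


For each x in F_5, count y with y^2 = x^3 + 0 x + 2 mod 5:
  x = 2: RHS = 0, y in [0]  -> 1 point(s)
  x = 3: RHS = 4, y in [2, 3]  -> 2 point(s)
  x = 4: RHS = 1, y in [1, 4]  -> 2 point(s)
Affine points: 5. Add the point at infinity: total = 6.

#E(F_5) = 6


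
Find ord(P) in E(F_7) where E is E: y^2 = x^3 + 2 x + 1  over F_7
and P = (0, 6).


Compute successive multiples of P until we hit O:
  1P = (0, 6)
  2P = (1, 2)
  3P = (1, 5)
  4P = (0, 1)
  5P = O

ord(P) = 5


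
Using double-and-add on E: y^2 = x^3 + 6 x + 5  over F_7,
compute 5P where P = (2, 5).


k = 5 = 101_2 (binary, LSB first: 101)
Double-and-add from P = (2, 5):
  bit 0 = 1: acc = O + (2, 5) = (2, 5)
  bit 1 = 0: acc unchanged = (2, 5)
  bit 2 = 1: acc = (2, 5) + (3, 1) = (4, 3)

5P = (4, 3)


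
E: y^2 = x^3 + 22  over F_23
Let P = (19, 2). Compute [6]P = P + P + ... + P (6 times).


k = 6 = 110_2 (binary, LSB first: 011)
Double-and-add from P = (19, 2):
  bit 0 = 0: acc unchanged = O
  bit 1 = 1: acc = O + (14, 12) = (14, 12)
  bit 2 = 1: acc = (14, 12) + (3, 16) = (1, 0)

6P = (1, 0)


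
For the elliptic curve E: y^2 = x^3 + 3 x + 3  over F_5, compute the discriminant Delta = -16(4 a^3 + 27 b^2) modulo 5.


4 a^3 + 27 b^2 = 4*3^3 + 27*3^2 = 108 + 243 = 351
Delta = -16 * (351) = -5616
Delta mod 5 = 4

Delta = 4 (mod 5)


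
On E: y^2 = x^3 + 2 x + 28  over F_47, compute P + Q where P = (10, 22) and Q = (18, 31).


P != Q, so use the chord formula.
s = (y2 - y1) / (x2 - x1) = (9) / (8) mod 47 = 7
x3 = s^2 - x1 - x2 mod 47 = 7^2 - 10 - 18 = 21
y3 = s (x1 - x3) - y1 mod 47 = 7 * (10 - 21) - 22 = 42

P + Q = (21, 42)


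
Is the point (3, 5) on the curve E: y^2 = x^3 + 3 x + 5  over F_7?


Check whether y^2 = x^3 + 3 x + 5 (mod 7) for (x, y) = (3, 5).
LHS: y^2 = 5^2 mod 7 = 4
RHS: x^3 + 3 x + 5 = 3^3 + 3*3 + 5 mod 7 = 6
LHS != RHS

No, not on the curve


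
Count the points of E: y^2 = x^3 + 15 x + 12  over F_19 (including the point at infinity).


For each x in F_19, count y with y^2 = x^3 + 15 x + 12 mod 19:
  x = 1: RHS = 9, y in [3, 16]  -> 2 point(s)
  x = 7: RHS = 4, y in [2, 17]  -> 2 point(s)
  x = 8: RHS = 17, y in [6, 13]  -> 2 point(s)
  x = 11: RHS = 7, y in [8, 11]  -> 2 point(s)
  x = 12: RHS = 1, y in [1, 18]  -> 2 point(s)
  x = 16: RHS = 16, y in [4, 15]  -> 2 point(s)
Affine points: 12. Add the point at infinity: total = 13.

#E(F_19) = 13


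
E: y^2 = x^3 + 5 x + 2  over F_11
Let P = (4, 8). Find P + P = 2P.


Doubling: s = (3 x1^2 + a) / (2 y1)
s = (3*4^2 + 5) / (2*8) mod 11 = 4
x3 = s^2 - 2 x1 mod 11 = 4^2 - 2*4 = 8
y3 = s (x1 - x3) - y1 mod 11 = 4 * (4 - 8) - 8 = 9

2P = (8, 9)


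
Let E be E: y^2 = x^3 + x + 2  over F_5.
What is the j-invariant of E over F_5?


Delta = -16(4 a^3 + 27 b^2) mod 5 = 3
-1728 * (4 a)^3 = -1728 * (4*1)^3 mod 5 = 3
j = 3 * 3^(-1) mod 5 = 1

j = 1 (mod 5)


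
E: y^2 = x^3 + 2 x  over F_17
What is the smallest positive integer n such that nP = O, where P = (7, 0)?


Compute successive multiples of P until we hit O:
  1P = (7, 0)
  2P = O

ord(P) = 2


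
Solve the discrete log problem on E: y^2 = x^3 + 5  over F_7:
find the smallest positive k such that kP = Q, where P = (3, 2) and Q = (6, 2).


Enumerate multiples of P until we hit Q = (6, 2):
  1P = (3, 2)
  2P = (5, 2)
  3P = (6, 5)
  4P = (6, 2)
Match found at i = 4.

k = 4


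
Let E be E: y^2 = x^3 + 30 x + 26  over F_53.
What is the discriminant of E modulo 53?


4 a^3 + 27 b^2 = 4*30^3 + 27*26^2 = 108000 + 18252 = 126252
Delta = -16 * (126252) = -2020032
Delta mod 53 = 10

Delta = 10 (mod 53)


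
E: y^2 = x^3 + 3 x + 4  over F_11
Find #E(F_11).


For each x in F_11, count y with y^2 = x^3 + 3 x + 4 mod 11:
  x = 0: RHS = 4, y in [2, 9]  -> 2 point(s)
  x = 4: RHS = 3, y in [5, 6]  -> 2 point(s)
  x = 5: RHS = 1, y in [1, 10]  -> 2 point(s)
  x = 7: RHS = 5, y in [4, 7]  -> 2 point(s)
  x = 8: RHS = 1, y in [1, 10]  -> 2 point(s)
  x = 9: RHS = 1, y in [1, 10]  -> 2 point(s)
  x = 10: RHS = 0, y in [0]  -> 1 point(s)
Affine points: 13. Add the point at infinity: total = 14.

#E(F_11) = 14


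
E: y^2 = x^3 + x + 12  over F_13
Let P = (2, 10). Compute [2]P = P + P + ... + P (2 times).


k = 2 = 10_2 (binary, LSB first: 01)
Double-and-add from P = (2, 10):
  bit 0 = 0: acc unchanged = O
  bit 1 = 1: acc = O + (9, 3) = (9, 3)

2P = (9, 3)


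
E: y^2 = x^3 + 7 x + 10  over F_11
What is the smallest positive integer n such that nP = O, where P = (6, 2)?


Compute successive multiples of P until we hit O:
  1P = (6, 2)
  2P = (4, 6)
  3P = (5, 7)
  4P = (3, 5)
  5P = (3, 6)
  6P = (5, 4)
  7P = (4, 5)
  8P = (6, 9)
  ... (continuing to 9P)
  9P = O

ord(P) = 9


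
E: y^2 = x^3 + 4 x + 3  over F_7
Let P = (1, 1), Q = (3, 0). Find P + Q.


P != Q, so use the chord formula.
s = (y2 - y1) / (x2 - x1) = (6) / (2) mod 7 = 3
x3 = s^2 - x1 - x2 mod 7 = 3^2 - 1 - 3 = 5
y3 = s (x1 - x3) - y1 mod 7 = 3 * (1 - 5) - 1 = 1

P + Q = (5, 1)


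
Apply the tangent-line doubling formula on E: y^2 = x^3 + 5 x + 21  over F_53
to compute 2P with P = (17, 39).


Doubling: s = (3 x1^2 + a) / (2 y1)
s = (3*17^2 + 5) / (2*39) mod 53 = 37
x3 = s^2 - 2 x1 mod 53 = 37^2 - 2*17 = 10
y3 = s (x1 - x3) - y1 mod 53 = 37 * (17 - 10) - 39 = 8

2P = (10, 8)


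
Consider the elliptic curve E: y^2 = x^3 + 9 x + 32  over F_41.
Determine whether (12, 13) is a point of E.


Check whether y^2 = x^3 + 9 x + 32 (mod 41) for (x, y) = (12, 13).
LHS: y^2 = 13^2 mod 41 = 5
RHS: x^3 + 9 x + 32 = 12^3 + 9*12 + 32 mod 41 = 23
LHS != RHS

No, not on the curve


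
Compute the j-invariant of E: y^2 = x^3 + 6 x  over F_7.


Delta = -16(4 a^3 + 27 b^2) mod 7 = 1
-1728 * (4 a)^3 = -1728 * (4*6)^3 mod 7 = 6
j = 6 * 1^(-1) mod 7 = 6

j = 6 (mod 7)


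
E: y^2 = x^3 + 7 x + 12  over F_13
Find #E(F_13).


For each x in F_13, count y with y^2 = x^3 + 7 x + 12 mod 13:
  x = 0: RHS = 12, y in [5, 8]  -> 2 point(s)
  x = 4: RHS = 0, y in [0]  -> 1 point(s)
  x = 5: RHS = 3, y in [4, 9]  -> 2 point(s)
  x = 6: RHS = 10, y in [6, 7]  -> 2 point(s)
  x = 7: RHS = 1, y in [1, 12]  -> 2 point(s)
  x = 10: RHS = 3, y in [4, 9]  -> 2 point(s)
  x = 11: RHS = 3, y in [4, 9]  -> 2 point(s)
  x = 12: RHS = 4, y in [2, 11]  -> 2 point(s)
Affine points: 15. Add the point at infinity: total = 16.

#E(F_13) = 16


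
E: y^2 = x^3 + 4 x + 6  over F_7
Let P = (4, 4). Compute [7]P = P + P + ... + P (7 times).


k = 7 = 111_2 (binary, LSB first: 111)
Double-and-add from P = (4, 4):
  bit 0 = 1: acc = O + (4, 4) = (4, 4)
  bit 1 = 1: acc = (4, 4) + (1, 5) = (6, 6)
  bit 2 = 1: acc = (6, 6) + (5, 2) = (5, 5)

7P = (5, 5)


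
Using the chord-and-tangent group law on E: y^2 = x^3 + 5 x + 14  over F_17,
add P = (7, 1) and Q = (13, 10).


P != Q, so use the chord formula.
s = (y2 - y1) / (x2 - x1) = (9) / (6) mod 17 = 10
x3 = s^2 - x1 - x2 mod 17 = 10^2 - 7 - 13 = 12
y3 = s (x1 - x3) - y1 mod 17 = 10 * (7 - 12) - 1 = 0

P + Q = (12, 0)


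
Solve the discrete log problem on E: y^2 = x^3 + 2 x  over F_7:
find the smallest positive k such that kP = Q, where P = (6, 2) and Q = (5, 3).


Enumerate multiples of P until we hit Q = (5, 3):
  1P = (6, 2)
  2P = (4, 4)
  3P = (5, 4)
  4P = (0, 0)
  5P = (5, 3)
Match found at i = 5.

k = 5


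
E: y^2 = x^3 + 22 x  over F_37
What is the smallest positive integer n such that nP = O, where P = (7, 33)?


Compute successive multiples of P until we hit O:
  1P = (7, 33)
  2P = (27, 1)
  3P = (10, 31)
  4P = (4, 2)
  5P = (30, 13)
  6P = (33, 25)
  7P = (33, 12)
  8P = (30, 24)
  ... (continuing to 13P)
  13P = O

ord(P) = 13


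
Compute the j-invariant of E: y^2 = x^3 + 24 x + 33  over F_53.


Delta = -16(4 a^3 + 27 b^2) mod 53 = 26
-1728 * (4 a)^3 = -1728 * (4*24)^3 mod 53 = 41
j = 41 * 26^(-1) mod 53 = 24

j = 24 (mod 53)


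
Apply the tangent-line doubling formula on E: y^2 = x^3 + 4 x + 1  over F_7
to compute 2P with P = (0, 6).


Doubling: s = (3 x1^2 + a) / (2 y1)
s = (3*0^2 + 4) / (2*6) mod 7 = 5
x3 = s^2 - 2 x1 mod 7 = 5^2 - 2*0 = 4
y3 = s (x1 - x3) - y1 mod 7 = 5 * (0 - 4) - 6 = 2

2P = (4, 2)


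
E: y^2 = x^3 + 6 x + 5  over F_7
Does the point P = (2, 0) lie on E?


Check whether y^2 = x^3 + 6 x + 5 (mod 7) for (x, y) = (2, 0).
LHS: y^2 = 0^2 mod 7 = 0
RHS: x^3 + 6 x + 5 = 2^3 + 6*2 + 5 mod 7 = 4
LHS != RHS

No, not on the curve


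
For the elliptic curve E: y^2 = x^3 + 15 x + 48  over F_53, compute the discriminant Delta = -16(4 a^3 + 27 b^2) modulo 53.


4 a^3 + 27 b^2 = 4*15^3 + 27*48^2 = 13500 + 62208 = 75708
Delta = -16 * (75708) = -1211328
Delta mod 53 = 40

Delta = 40 (mod 53)


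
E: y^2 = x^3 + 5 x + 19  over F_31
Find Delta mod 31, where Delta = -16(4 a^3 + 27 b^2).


4 a^3 + 27 b^2 = 4*5^3 + 27*19^2 = 500 + 9747 = 10247
Delta = -16 * (10247) = -163952
Delta mod 31 = 7

Delta = 7 (mod 31)


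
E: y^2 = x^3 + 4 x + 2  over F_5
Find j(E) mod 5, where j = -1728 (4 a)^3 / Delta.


Delta = -16(4 a^3 + 27 b^2) mod 5 = 1
-1728 * (4 a)^3 = -1728 * (4*4)^3 mod 5 = 2
j = 2 * 1^(-1) mod 5 = 2

j = 2 (mod 5)


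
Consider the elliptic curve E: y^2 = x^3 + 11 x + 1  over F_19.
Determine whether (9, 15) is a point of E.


Check whether y^2 = x^3 + 11 x + 1 (mod 19) for (x, y) = (9, 15).
LHS: y^2 = 15^2 mod 19 = 16
RHS: x^3 + 11 x + 1 = 9^3 + 11*9 + 1 mod 19 = 12
LHS != RHS

No, not on the curve


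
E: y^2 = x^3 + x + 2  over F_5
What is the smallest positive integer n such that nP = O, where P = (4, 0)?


Compute successive multiples of P until we hit O:
  1P = (4, 0)
  2P = O

ord(P) = 2


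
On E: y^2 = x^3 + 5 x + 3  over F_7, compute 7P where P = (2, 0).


k = 7 = 111_2 (binary, LSB first: 111)
Double-and-add from P = (2, 0):
  bit 0 = 1: acc = O + (2, 0) = (2, 0)
  bit 1 = 1: acc = (2, 0) + O = (2, 0)
  bit 2 = 1: acc = (2, 0) + O = (2, 0)

7P = (2, 0)


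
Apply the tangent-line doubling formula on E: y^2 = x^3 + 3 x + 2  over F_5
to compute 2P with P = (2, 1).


Doubling: s = (3 x1^2 + a) / (2 y1)
s = (3*2^2 + 3) / (2*1) mod 5 = 0
x3 = s^2 - 2 x1 mod 5 = 0^2 - 2*2 = 1
y3 = s (x1 - x3) - y1 mod 5 = 0 * (2 - 1) - 1 = 4

2P = (1, 4)


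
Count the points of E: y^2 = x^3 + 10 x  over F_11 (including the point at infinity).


For each x in F_11, count y with y^2 = x^3 + 10 x + 0 mod 11:
  x = 0: RHS = 0, y in [0]  -> 1 point(s)
  x = 1: RHS = 0, y in [0]  -> 1 point(s)
  x = 4: RHS = 5, y in [4, 7]  -> 2 point(s)
  x = 6: RHS = 1, y in [1, 10]  -> 2 point(s)
  x = 8: RHS = 9, y in [3, 8]  -> 2 point(s)
  x = 9: RHS = 5, y in [4, 7]  -> 2 point(s)
  x = 10: RHS = 0, y in [0]  -> 1 point(s)
Affine points: 11. Add the point at infinity: total = 12.

#E(F_11) = 12


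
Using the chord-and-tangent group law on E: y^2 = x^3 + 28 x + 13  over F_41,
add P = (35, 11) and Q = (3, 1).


P != Q, so use the chord formula.
s = (y2 - y1) / (x2 - x1) = (31) / (9) mod 41 = 8
x3 = s^2 - x1 - x2 mod 41 = 8^2 - 35 - 3 = 26
y3 = s (x1 - x3) - y1 mod 41 = 8 * (35 - 26) - 11 = 20

P + Q = (26, 20)


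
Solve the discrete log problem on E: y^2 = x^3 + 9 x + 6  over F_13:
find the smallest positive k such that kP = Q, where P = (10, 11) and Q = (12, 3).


Enumerate multiples of P until we hit Q = (12, 3):
  1P = (10, 11)
  2P = (9, 6)
  3P = (6, 9)
  4P = (7, 10)
  5P = (12, 10)
  6P = (1, 4)
  7P = (1, 9)
  8P = (12, 3)
Match found at i = 8.

k = 8


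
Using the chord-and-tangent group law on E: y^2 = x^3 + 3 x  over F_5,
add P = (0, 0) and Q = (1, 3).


P != Q, so use the chord formula.
s = (y2 - y1) / (x2 - x1) = (3) / (1) mod 5 = 3
x3 = s^2 - x1 - x2 mod 5 = 3^2 - 0 - 1 = 3
y3 = s (x1 - x3) - y1 mod 5 = 3 * (0 - 3) - 0 = 1

P + Q = (3, 1)


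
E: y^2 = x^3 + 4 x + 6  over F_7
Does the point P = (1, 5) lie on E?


Check whether y^2 = x^3 + 4 x + 6 (mod 7) for (x, y) = (1, 5).
LHS: y^2 = 5^2 mod 7 = 4
RHS: x^3 + 4 x + 6 = 1^3 + 4*1 + 6 mod 7 = 4
LHS = RHS

Yes, on the curve


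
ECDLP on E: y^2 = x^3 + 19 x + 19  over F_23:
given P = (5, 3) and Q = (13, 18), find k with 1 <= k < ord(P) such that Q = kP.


Enumerate multiples of P until we hit Q = (13, 18):
  1P = (5, 3)
  2P = (8, 19)
  3P = (18, 12)
  4P = (13, 18)
Match found at i = 4.

k = 4


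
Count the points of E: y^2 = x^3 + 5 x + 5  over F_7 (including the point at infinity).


For each x in F_7, count y with y^2 = x^3 + 5 x + 5 mod 7:
  x = 1: RHS = 4, y in [2, 5]  -> 2 point(s)
  x = 2: RHS = 2, y in [3, 4]  -> 2 point(s)
  x = 5: RHS = 1, y in [1, 6]  -> 2 point(s)
Affine points: 6. Add the point at infinity: total = 7.

#E(F_7) = 7


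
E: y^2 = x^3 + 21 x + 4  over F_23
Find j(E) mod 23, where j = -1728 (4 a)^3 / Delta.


Delta = -16(4 a^3 + 27 b^2) mod 23 = 17
-1728 * (4 a)^3 = -1728 * (4*21)^3 mod 23 = 18
j = 18 * 17^(-1) mod 23 = 20

j = 20 (mod 23)


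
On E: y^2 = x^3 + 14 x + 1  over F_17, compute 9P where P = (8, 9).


k = 9 = 1001_2 (binary, LSB first: 1001)
Double-and-add from P = (8, 9):
  bit 0 = 1: acc = O + (8, 9) = (8, 9)
  bit 1 = 0: acc unchanged = (8, 9)
  bit 2 = 0: acc unchanged = (8, 9)
  bit 3 = 1: acc = (8, 9) + (5, 3) = (8, 8)

9P = (8, 8)


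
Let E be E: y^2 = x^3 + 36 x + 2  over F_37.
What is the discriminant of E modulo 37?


4 a^3 + 27 b^2 = 4*36^3 + 27*2^2 = 186624 + 108 = 186732
Delta = -16 * (186732) = -2987712
Delta mod 37 = 1

Delta = 1 (mod 37)


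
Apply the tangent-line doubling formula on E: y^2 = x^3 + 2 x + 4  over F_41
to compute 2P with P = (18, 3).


Doubling: s = (3 x1^2 + a) / (2 y1)
s = (3*18^2 + 2) / (2*3) mod 41 = 12
x3 = s^2 - 2 x1 mod 41 = 12^2 - 2*18 = 26
y3 = s (x1 - x3) - y1 mod 41 = 12 * (18 - 26) - 3 = 24

2P = (26, 24)


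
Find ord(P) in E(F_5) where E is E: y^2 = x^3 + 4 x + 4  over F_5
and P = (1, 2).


Compute successive multiples of P until we hit O:
  1P = (1, 2)
  2P = (2, 0)
  3P = (1, 3)
  4P = O

ord(P) = 4


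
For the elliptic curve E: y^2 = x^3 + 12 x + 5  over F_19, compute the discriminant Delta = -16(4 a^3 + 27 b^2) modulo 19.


4 a^3 + 27 b^2 = 4*12^3 + 27*5^2 = 6912 + 675 = 7587
Delta = -16 * (7587) = -121392
Delta mod 19 = 18

Delta = 18 (mod 19)


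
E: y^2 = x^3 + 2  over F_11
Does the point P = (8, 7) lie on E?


Check whether y^2 = x^3 + 0 x + 2 (mod 11) for (x, y) = (8, 7).
LHS: y^2 = 7^2 mod 11 = 5
RHS: x^3 + 0 x + 2 = 8^3 + 0*8 + 2 mod 11 = 8
LHS != RHS

No, not on the curve


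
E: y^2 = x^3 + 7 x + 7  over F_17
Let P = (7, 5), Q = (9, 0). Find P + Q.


P != Q, so use the chord formula.
s = (y2 - y1) / (x2 - x1) = (12) / (2) mod 17 = 6
x3 = s^2 - x1 - x2 mod 17 = 6^2 - 7 - 9 = 3
y3 = s (x1 - x3) - y1 mod 17 = 6 * (7 - 3) - 5 = 2

P + Q = (3, 2)


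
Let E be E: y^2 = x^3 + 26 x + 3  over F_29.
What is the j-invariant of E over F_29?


Delta = -16(4 a^3 + 27 b^2) mod 29 = 15
-1728 * (4 a)^3 = -1728 * (4*26)^3 mod 29 = 28
j = 28 * 15^(-1) mod 29 = 27

j = 27 (mod 29)


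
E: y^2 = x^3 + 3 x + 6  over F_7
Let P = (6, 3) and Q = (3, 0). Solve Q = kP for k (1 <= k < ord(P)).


Enumerate multiples of P until we hit Q = (3, 0):
  1P = (6, 3)
  2P = (3, 0)
Match found at i = 2.

k = 2


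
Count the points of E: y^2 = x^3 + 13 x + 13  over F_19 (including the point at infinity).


For each x in F_19, count y with y^2 = x^3 + 13 x + 13 mod 19:
  x = 2: RHS = 9, y in [3, 16]  -> 2 point(s)
  x = 9: RHS = 4, y in [2, 17]  -> 2 point(s)
  x = 11: RHS = 5, y in [9, 10]  -> 2 point(s)
  x = 12: RHS = 16, y in [4, 15]  -> 2 point(s)
  x = 13: RHS = 4, y in [2, 17]  -> 2 point(s)
  x = 15: RHS = 11, y in [7, 12]  -> 2 point(s)
  x = 16: RHS = 4, y in [2, 17]  -> 2 point(s)
  x = 17: RHS = 17, y in [6, 13]  -> 2 point(s)
Affine points: 16. Add the point at infinity: total = 17.

#E(F_19) = 17


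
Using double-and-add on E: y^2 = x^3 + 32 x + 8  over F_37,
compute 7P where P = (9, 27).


k = 7 = 111_2 (binary, LSB first: 111)
Double-and-add from P = (9, 27):
  bit 0 = 1: acc = O + (9, 27) = (9, 27)
  bit 1 = 1: acc = (9, 27) + (30, 12) = (34, 12)
  bit 2 = 1: acc = (34, 12) + (21, 32) = (31, 9)

7P = (31, 9)


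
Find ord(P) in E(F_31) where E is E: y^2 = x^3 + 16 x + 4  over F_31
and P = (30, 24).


Compute successive multiples of P until we hit O:
  1P = (30, 24)
  2P = (4, 16)
  3P = (7, 26)
  4P = (27, 0)
  5P = (7, 5)
  6P = (4, 15)
  7P = (30, 7)
  8P = O

ord(P) = 8


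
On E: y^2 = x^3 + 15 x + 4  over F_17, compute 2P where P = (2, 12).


Doubling: s = (3 x1^2 + a) / (2 y1)
s = (3*2^2 + 15) / (2*12) mod 17 = 16
x3 = s^2 - 2 x1 mod 17 = 16^2 - 2*2 = 14
y3 = s (x1 - x3) - y1 mod 17 = 16 * (2 - 14) - 12 = 0

2P = (14, 0)


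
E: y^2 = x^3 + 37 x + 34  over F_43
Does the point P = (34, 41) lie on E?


Check whether y^2 = x^3 + 37 x + 34 (mod 43) for (x, y) = (34, 41).
LHS: y^2 = 41^2 mod 43 = 4
RHS: x^3 + 37 x + 34 = 34^3 + 37*34 + 34 mod 43 = 4
LHS = RHS

Yes, on the curve
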